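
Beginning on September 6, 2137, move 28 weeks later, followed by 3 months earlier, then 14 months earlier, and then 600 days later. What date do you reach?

Counting forward 28 weeks (= 196 days) from September 6, 2137:
September has 30 days, so 30 − 6 = 24 days remain after September 6, 2137; 196 − 24 = 172 left.
October 2137 has 31 days: 172 − 31 = 141 left.
November 2137 has 30 days: 141 − 30 = 111 left.
December 2137 has 31 days: 111 − 31 = 80 left.
January 2138 has 31 days: 80 − 31 = 49 left.
February 2138 has 28 days (2138 is not a leap year): 49 − 28 = 21 left.
21 days into March 2138 → March 21, 2138.
Going back 3 months from March 21, 2138:
month 3 − 3 = 0, which is month 12 of year 2137 → December 2137.
Day 21 is valid in December, giving December 21, 2137.
Counting back 14 months from December 21, 2137:
month 12 − 14 = -2, which is month 10 of year 2136 → October 2136.
Day 21 is valid in October, giving October 21, 2136.
Counting forward 600 days from October 21, 2136:
October has 31 days, so 31 − 21 = 10 days remain after October 21, 2136; 600 − 10 = 590 left.
November 2136 has 30 days: 590 − 30 = 560 left.
December 2136 has 31 days: 560 − 31 = 529 left.
January 2137 has 31 days: 529 − 31 = 498 left.
February 2137 has 28 days (2137 is not a leap year): 498 − 28 = 470 left.
March 2137 has 31 days: 470 − 31 = 439 left.
April 2137 has 30 days: 439 − 30 = 409 left.
May 2137 has 31 days: 409 − 31 = 378 left.
June 2137 has 30 days: 378 − 30 = 348 left.
July 2137 has 31 days: 348 − 31 = 317 left.
August 2137 has 31 days: 317 − 31 = 286 left.
September 2137 has 30 days: 286 − 30 = 256 left.
October 2137 has 31 days: 256 − 31 = 225 left.
November 2137 has 30 days: 225 − 30 = 195 left.
December 2137 has 31 days: 195 − 31 = 164 left.
January 2138 has 31 days: 164 − 31 = 133 left.
February 2138 has 28 days (2138 is not a leap year): 133 − 28 = 105 left.
March 2138 has 31 days: 105 − 31 = 74 left.
April 2138 has 30 days: 74 − 30 = 44 left.
May 2138 has 31 days: 44 − 31 = 13 left.
13 days into June 2138 → June 13, 2138.

June 13, 2138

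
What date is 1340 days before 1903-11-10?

Subtracting 1340 days from November 10, 1903.
Going back 10 days from November 10, 1903 reaches the end of the previous month; 1340 − 10 = 1330 left.
October 1903 has 31 days: 1330 − 31 = 1299 left.
September 1903 has 30 days: 1299 − 30 = 1269 left.
August 1903 has 31 days: 1269 − 31 = 1238 left.
July 1903 has 31 days: 1238 − 31 = 1207 left.
June 1903 has 30 days: 1207 − 30 = 1177 left.
May 1903 has 31 days: 1177 − 31 = 1146 left.
April 1903 has 30 days: 1146 − 30 = 1116 left.
March 1903 has 31 days: 1116 − 31 = 1085 left.
February 1903 has 28 days (1903 is not a leap year): 1085 − 28 = 1057 left.
January 1903 has 31 days: 1057 − 31 = 1026 left.
December 1902 has 31 days: 1026 − 31 = 995 left.
November 1902 has 30 days: 995 − 30 = 965 left.
October 1902 has 31 days: 965 − 31 = 934 left.
September 1902 has 30 days: 934 − 30 = 904 left.
August 1902 has 31 days: 904 − 31 = 873 left.
July 1902 has 31 days: 873 − 31 = 842 left.
June 1902 has 30 days: 842 − 30 = 812 left.
May 1902 has 31 days: 812 − 31 = 781 left.
April 1902 has 30 days: 781 − 30 = 751 left.
March 1902 has 31 days: 751 − 31 = 720 left.
February 1902 has 28 days (1902 is not a leap year): 720 − 28 = 692 left.
January 1902 has 31 days: 692 − 31 = 661 left.
December 1901 has 31 days: 661 − 31 = 630 left.
November 1901 has 30 days: 630 − 30 = 600 left.
October 1901 has 31 days: 600 − 31 = 569 left.
September 1901 has 30 days: 569 − 30 = 539 left.
August 1901 has 31 days: 539 − 31 = 508 left.
July 1901 has 31 days: 508 − 31 = 477 left.
June 1901 has 30 days: 477 − 30 = 447 left.
May 1901 has 31 days: 447 − 31 = 416 left.
April 1901 has 30 days: 416 − 30 = 386 left.
March 1901 has 31 days: 386 − 31 = 355 left.
February 1901 has 28 days (1901 is not a leap year): 355 − 28 = 327 left.
January 1901 has 31 days: 327 − 31 = 296 left.
December 1900 has 31 days: 296 − 31 = 265 left.
November 1900 has 30 days: 265 − 30 = 235 left.
October 1900 has 31 days: 235 − 31 = 204 left.
September 1900 has 30 days: 204 − 30 = 174 left.
August 1900 has 31 days: 174 − 31 = 143 left.
July 1900 has 31 days: 143 − 31 = 112 left.
June 1900 has 30 days: 112 − 30 = 82 left.
May 1900 has 31 days: 82 − 31 = 51 left.
April 1900 has 30 days: 51 − 30 = 21 left.
March 1900 has 31 days; 31 − 21 = 10 → March 10, 1900.

March 10, 1900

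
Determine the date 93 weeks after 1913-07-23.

Adding 93 weeks = 651 days from July 23, 1913.
July has 31 days, so 31 − 23 = 8 days remain after July 23, 1913; 651 − 8 = 643 left.
August 1913 has 31 days: 643 − 31 = 612 left.
September 1913 has 30 days: 612 − 30 = 582 left.
October 1913 has 31 days: 582 − 31 = 551 left.
November 1913 has 30 days: 551 − 30 = 521 left.
December 1913 has 31 days: 521 − 31 = 490 left.
January 1914 has 31 days: 490 − 31 = 459 left.
February 1914 has 28 days (1914 is not a leap year): 459 − 28 = 431 left.
March 1914 has 31 days: 431 − 31 = 400 left.
April 1914 has 30 days: 400 − 30 = 370 left.
May 1914 has 31 days: 370 − 31 = 339 left.
June 1914 has 30 days: 339 − 30 = 309 left.
July 1914 has 31 days: 309 − 31 = 278 left.
August 1914 has 31 days: 278 − 31 = 247 left.
September 1914 has 30 days: 247 − 30 = 217 left.
October 1914 has 31 days: 217 − 31 = 186 left.
November 1914 has 30 days: 186 − 30 = 156 left.
December 1914 has 31 days: 156 − 31 = 125 left.
January 1915 has 31 days: 125 − 31 = 94 left.
February 1915 has 28 days (1915 is not a leap year): 94 − 28 = 66 left.
March 1915 has 31 days: 66 − 31 = 35 left.
April 1915 has 30 days: 35 − 30 = 5 left.
5 days into May 1915 → May 5, 1915.

May 5, 1915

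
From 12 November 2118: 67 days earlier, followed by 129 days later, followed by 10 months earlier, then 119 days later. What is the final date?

July 10, 2118

Counting back 67 days from November 12, 2118:
Going back 12 days from November 12, 2118 reaches the end of the previous month; 67 − 12 = 55 left.
October 2118 has 31 days: 55 − 31 = 24 left.
September 2118 has 30 days; 30 − 24 = 6 → September 6, 2118.
Advancing 129 days from September 6, 2118:
September has 30 days, so 30 − 6 = 24 days remain after September 6, 2118; 129 − 24 = 105 left.
October 2118 has 31 days: 105 − 31 = 74 left.
November 2118 has 30 days: 74 − 30 = 44 left.
December 2118 has 31 days: 44 − 31 = 13 left.
13 days into January 2119 → January 13, 2119.
Counting back 10 months from January 13, 2119:
month 1 − 10 = -9, which is month 3 of year 2118 → March 2118.
Day 13 is valid in March, giving March 13, 2118.
Adding 119 days from March 13, 2118:
March has 31 days, so 31 − 13 = 18 days remain after March 13, 2118; 119 − 18 = 101 left.
April 2118 has 30 days: 101 − 30 = 71 left.
May 2118 has 31 days: 71 − 31 = 40 left.
June 2118 has 30 days: 40 − 30 = 10 left.
10 days into July 2118 → July 10, 2118.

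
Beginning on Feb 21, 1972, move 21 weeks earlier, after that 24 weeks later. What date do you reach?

March 13, 1972

Subtracting 21 weeks (= 147 days) from February 21, 1972:
Going back 21 days from February 21, 1972 reaches the end of the previous month; 147 − 21 = 126 left.
January 1972 has 31 days: 126 − 31 = 95 left.
December 1971 has 31 days: 95 − 31 = 64 left.
November 1971 has 30 days: 64 − 30 = 34 left.
October 1971 has 31 days: 34 − 31 = 3 left.
September 1971 has 30 days; 30 − 3 = 27 → September 27, 1971.
Counting forward 24 weeks (= 168 days) from September 27, 1971:
September has 30 days, so 30 − 27 = 3 days remain after September 27, 1971; 168 − 3 = 165 left.
October 1971 has 31 days: 165 − 31 = 134 left.
November 1971 has 30 days: 134 − 30 = 104 left.
December 1971 has 31 days: 104 − 31 = 73 left.
January 1972 has 31 days: 73 − 31 = 42 left.
February 1972 has 29 days (1972 is a leap year): 42 − 29 = 13 left.
13 days into March 1972 → March 13, 1972.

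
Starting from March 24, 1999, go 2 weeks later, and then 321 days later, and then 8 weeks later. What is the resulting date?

Advancing 2 weeks (= 14 days) from March 24, 1999:
March has 31 days, so 31 − 24 = 7 days remain after March 24, 1999; 14 − 7 = 7 left.
7 days into April 1999 → April 7, 1999.
Counting forward 321 days from April 7, 1999:
April has 30 days, so 30 − 7 = 23 days remain after April 7, 1999; 321 − 23 = 298 left.
May 1999 has 31 days: 298 − 31 = 267 left.
June 1999 has 30 days: 267 − 30 = 237 left.
July 1999 has 31 days: 237 − 31 = 206 left.
August 1999 has 31 days: 206 − 31 = 175 left.
September 1999 has 30 days: 175 − 30 = 145 left.
October 1999 has 31 days: 145 − 31 = 114 left.
November 1999 has 30 days: 114 − 30 = 84 left.
December 1999 has 31 days: 84 − 31 = 53 left.
January 2000 has 31 days: 53 − 31 = 22 left.
22 days into February 2000 → February 22, 2000.
Counting forward 8 weeks (= 56 days) from February 22, 2000:
February has 29 days, so 29 − 22 = 7 days remain after February 22, 2000; 56 − 7 = 49 left.
March 2000 has 31 days: 49 − 31 = 18 left.
18 days into April 2000 → April 18, 2000.

April 18, 2000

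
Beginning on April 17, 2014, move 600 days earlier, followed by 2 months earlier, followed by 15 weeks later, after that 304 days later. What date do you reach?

Subtracting 600 days from April 17, 2014:
Going back 17 days from April 17, 2014 reaches the end of the previous month; 600 − 17 = 583 left.
March 2014 has 31 days: 583 − 31 = 552 left.
February 2014 has 28 days (2014 is not a leap year): 552 − 28 = 524 left.
January 2014 has 31 days: 524 − 31 = 493 left.
December 2013 has 31 days: 493 − 31 = 462 left.
November 2013 has 30 days: 462 − 30 = 432 left.
October 2013 has 31 days: 432 − 31 = 401 left.
September 2013 has 30 days: 401 − 30 = 371 left.
August 2013 has 31 days: 371 − 31 = 340 left.
July 2013 has 31 days: 340 − 31 = 309 left.
June 2013 has 30 days: 309 − 30 = 279 left.
May 2013 has 31 days: 279 − 31 = 248 left.
April 2013 has 30 days: 248 − 30 = 218 left.
March 2013 has 31 days: 218 − 31 = 187 left.
February 2013 has 28 days (2013 is not a leap year): 187 − 28 = 159 left.
January 2013 has 31 days: 159 − 31 = 128 left.
December 2012 has 31 days: 128 − 31 = 97 left.
November 2012 has 30 days: 97 − 30 = 67 left.
October 2012 has 31 days: 67 − 31 = 36 left.
September 2012 has 30 days: 36 − 30 = 6 left.
August 2012 has 31 days; 31 − 6 = 25 → August 25, 2012.
Counting back 2 months from August 25, 2012:
month 8 − 2 = 6 → June 2012.
Day 25 is valid in June, giving June 25, 2012.
Counting forward 15 weeks (= 105 days) from June 25, 2012:
June has 30 days, so 30 − 25 = 5 days remain after June 25, 2012; 105 − 5 = 100 left.
July 2012 has 31 days: 100 − 31 = 69 left.
August 2012 has 31 days: 69 − 31 = 38 left.
September 2012 has 30 days: 38 − 30 = 8 left.
8 days into October 2012 → October 8, 2012.
Counting forward 304 days from October 8, 2012:
October has 31 days, so 31 − 8 = 23 days remain after October 8, 2012; 304 − 23 = 281 left.
November 2012 has 30 days: 281 − 30 = 251 left.
December 2012 has 31 days: 251 − 31 = 220 left.
January 2013 has 31 days: 220 − 31 = 189 left.
February 2013 has 28 days (2013 is not a leap year): 189 − 28 = 161 left.
March 2013 has 31 days: 161 − 31 = 130 left.
April 2013 has 30 days: 130 − 30 = 100 left.
May 2013 has 31 days: 100 − 31 = 69 left.
June 2013 has 30 days: 69 − 30 = 39 left.
July 2013 has 31 days: 39 − 31 = 8 left.
8 days into August 2013 → August 8, 2013.

August 8, 2013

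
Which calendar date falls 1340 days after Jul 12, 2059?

March 13, 2063

Adding 1340 days from July 12, 2059.
July has 31 days, so 31 − 12 = 19 days remain after July 12, 2059; 1340 − 19 = 1321 left.
August 2059 has 31 days: 1321 − 31 = 1290 left.
September 2059 has 30 days: 1290 − 30 = 1260 left.
October 2059 has 31 days: 1260 − 31 = 1229 left.
November 2059 has 30 days: 1229 − 30 = 1199 left.
December 2059 has 31 days: 1199 − 31 = 1168 left.
January 2060 has 31 days: 1168 − 31 = 1137 left.
February 2060 has 29 days (2060 is a leap year): 1137 − 29 = 1108 left.
March 2060 has 31 days: 1108 − 31 = 1077 left.
April 2060 has 30 days: 1077 − 30 = 1047 left.
May 2060 has 31 days: 1047 − 31 = 1016 left.
June 2060 has 30 days: 1016 − 30 = 986 left.
July 2060 has 31 days: 986 − 31 = 955 left.
August 2060 has 31 days: 955 − 31 = 924 left.
September 2060 has 30 days: 924 − 30 = 894 left.
October 2060 has 31 days: 894 − 31 = 863 left.
November 2060 has 30 days: 863 − 30 = 833 left.
December 2060 has 31 days: 833 − 31 = 802 left.
January 2061 has 31 days: 802 − 31 = 771 left.
February 2061 has 28 days (2061 is not a leap year): 771 − 28 = 743 left.
March 2061 has 31 days: 743 − 31 = 712 left.
April 2061 has 30 days: 712 − 30 = 682 left.
May 2061 has 31 days: 682 − 31 = 651 left.
June 2061 has 30 days: 651 − 30 = 621 left.
July 2061 has 31 days: 621 − 31 = 590 left.
August 2061 has 31 days: 590 − 31 = 559 left.
September 2061 has 30 days: 559 − 30 = 529 left.
October 2061 has 31 days: 529 − 31 = 498 left.
November 2061 has 30 days: 498 − 30 = 468 left.
December 2061 has 31 days: 468 − 31 = 437 left.
January 2062 has 31 days: 437 − 31 = 406 left.
February 2062 has 28 days (2062 is not a leap year): 406 − 28 = 378 left.
March 2062 has 31 days: 378 − 31 = 347 left.
April 2062 has 30 days: 347 − 30 = 317 left.
May 2062 has 31 days: 317 − 31 = 286 left.
June 2062 has 30 days: 286 − 30 = 256 left.
July 2062 has 31 days: 256 − 31 = 225 left.
August 2062 has 31 days: 225 − 31 = 194 left.
September 2062 has 30 days: 194 − 30 = 164 left.
October 2062 has 31 days: 164 − 31 = 133 left.
November 2062 has 30 days: 133 − 30 = 103 left.
December 2062 has 31 days: 103 − 31 = 72 left.
January 2063 has 31 days: 72 − 31 = 41 left.
February 2063 has 28 days (2063 is not a leap year): 41 − 28 = 13 left.
13 days into March 2063 → March 13, 2063.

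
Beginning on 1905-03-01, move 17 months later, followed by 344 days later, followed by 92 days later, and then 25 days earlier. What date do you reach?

September 16, 1907

Advancing 17 months from March 1, 1905:
month 3 + 17 = 20, which is month 8 of year 1906 → August 1906.
Day 1 is valid in August, giving August 1, 1906.
Adding 344 days from August 1, 1906:
August has 31 days, so 31 − 1 = 30 days remain after August 1, 1906; 344 − 30 = 314 left.
September 1906 has 30 days: 314 − 30 = 284 left.
October 1906 has 31 days: 284 − 31 = 253 left.
November 1906 has 30 days: 253 − 30 = 223 left.
December 1906 has 31 days: 223 − 31 = 192 left.
January 1907 has 31 days: 192 − 31 = 161 left.
February 1907 has 28 days (1907 is not a leap year): 161 − 28 = 133 left.
March 1907 has 31 days: 133 − 31 = 102 left.
April 1907 has 30 days: 102 − 30 = 72 left.
May 1907 has 31 days: 72 − 31 = 41 left.
June 1907 has 30 days: 41 − 30 = 11 left.
11 days into July 1907 → July 11, 1907.
Adding 92 days from July 11, 1907:
July has 31 days, so 31 − 11 = 20 days remain after July 11, 1907; 92 − 20 = 72 left.
August 1907 has 31 days: 72 − 31 = 41 left.
September 1907 has 30 days: 41 − 30 = 11 left.
11 days into October 1907 → October 11, 1907.
Going back 25 days from October 11, 1907:
Going back 11 days from October 11, 1907 reaches the end of the previous month; 25 − 11 = 14 left.
September 1907 has 30 days; 30 − 14 = 16 → September 16, 1907.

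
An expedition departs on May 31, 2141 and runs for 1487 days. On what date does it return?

Adding 1487 days from May 31, 2141.
May has 31 days, so 31 − 31 = 0 days remain after May 31, 2141; 1487 − 0 = 1487 left.
June 2141 has 30 days: 1487 − 30 = 1457 left.
July 2141 has 31 days: 1457 − 31 = 1426 left.
August 2141 has 31 days: 1426 − 31 = 1395 left.
September 2141 has 30 days: 1395 − 30 = 1365 left.
October 2141 has 31 days: 1365 − 31 = 1334 left.
November 2141 has 30 days: 1334 − 30 = 1304 left.
December 2141 has 31 days: 1304 − 31 = 1273 left.
January 2142 has 31 days: 1273 − 31 = 1242 left.
February 2142 has 28 days (2142 is not a leap year): 1242 − 28 = 1214 left.
March 2142 has 31 days: 1214 − 31 = 1183 left.
April 2142 has 30 days: 1183 − 30 = 1153 left.
May 2142 has 31 days: 1153 − 31 = 1122 left.
June 2142 has 30 days: 1122 − 30 = 1092 left.
July 2142 has 31 days: 1092 − 31 = 1061 left.
August 2142 has 31 days: 1061 − 31 = 1030 left.
September 2142 has 30 days: 1030 − 30 = 1000 left.
October 2142 has 31 days: 1000 − 31 = 969 left.
November 2142 has 30 days: 969 − 30 = 939 left.
December 2142 has 31 days: 939 − 31 = 908 left.
January 2143 has 31 days: 908 − 31 = 877 left.
February 2143 has 28 days (2143 is not a leap year): 877 − 28 = 849 left.
March 2143 has 31 days: 849 − 31 = 818 left.
April 2143 has 30 days: 818 − 30 = 788 left.
May 2143 has 31 days: 788 − 31 = 757 left.
June 2143 has 30 days: 757 − 30 = 727 left.
July 2143 has 31 days: 727 − 31 = 696 left.
August 2143 has 31 days: 696 − 31 = 665 left.
September 2143 has 30 days: 665 − 30 = 635 left.
October 2143 has 31 days: 635 − 31 = 604 left.
November 2143 has 30 days: 604 − 30 = 574 left.
December 2143 has 31 days: 574 − 31 = 543 left.
January 2144 has 31 days: 543 − 31 = 512 left.
February 2144 has 29 days (2144 is a leap year): 512 − 29 = 483 left.
March 2144 has 31 days: 483 − 31 = 452 left.
April 2144 has 30 days: 452 − 30 = 422 left.
May 2144 has 31 days: 422 − 31 = 391 left.
June 2144 has 30 days: 391 − 30 = 361 left.
July 2144 has 31 days: 361 − 31 = 330 left.
August 2144 has 31 days: 330 − 31 = 299 left.
September 2144 has 30 days: 299 − 30 = 269 left.
October 2144 has 31 days: 269 − 31 = 238 left.
November 2144 has 30 days: 238 − 30 = 208 left.
December 2144 has 31 days: 208 − 31 = 177 left.
January 2145 has 31 days: 177 − 31 = 146 left.
February 2145 has 28 days (2145 is not a leap year): 146 − 28 = 118 left.
March 2145 has 31 days: 118 − 31 = 87 left.
April 2145 has 30 days: 87 − 30 = 57 left.
May 2145 has 31 days: 57 − 31 = 26 left.
26 days into June 2145 → June 26, 2145.

June 26, 2145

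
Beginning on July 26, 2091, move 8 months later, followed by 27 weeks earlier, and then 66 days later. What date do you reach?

November 24, 2091

Adding 8 months from July 26, 2091:
month 7 + 8 = 15, which is month 3 of year 2092 → March 2092.
Day 26 is valid in March, giving March 26, 2092.
Counting back 27 weeks (= 189 days) from March 26, 2092:
Going back 26 days from March 26, 2092 reaches the end of the previous month; 189 − 26 = 163 left.
February 2092 has 29 days (2092 is a leap year): 163 − 29 = 134 left.
January 2092 has 31 days: 134 − 31 = 103 left.
December 2091 has 31 days: 103 − 31 = 72 left.
November 2091 has 30 days: 72 − 30 = 42 left.
October 2091 has 31 days: 42 − 31 = 11 left.
September 2091 has 30 days; 30 − 11 = 19 → September 19, 2091.
Advancing 66 days from September 19, 2091:
September has 30 days, so 30 − 19 = 11 days remain after September 19, 2091; 66 − 11 = 55 left.
October 2091 has 31 days: 55 − 31 = 24 left.
24 days into November 2091 → November 24, 2091.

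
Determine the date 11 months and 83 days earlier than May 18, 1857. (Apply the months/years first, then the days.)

Going back 11 months and 83 days from May 18, 1857: first the month/year part, then the days.
month 5 − 11 = -6, which is month 6 of year 1856 → June 1856.
Day 18 is valid in June, giving June 18, 1856.
Now subtract 83 days from June 18, 1856.
Going back 18 days from June 18, 1856 reaches the end of the previous month; 83 − 18 = 65 left.
May 1856 has 31 days: 65 − 31 = 34 left.
April 1856 has 30 days: 34 − 30 = 4 left.
March 1856 has 31 days; 31 − 4 = 27 → March 27, 1856.

March 27, 1856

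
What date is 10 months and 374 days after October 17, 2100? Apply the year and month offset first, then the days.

August 26, 2102

Adding 10 months and 374 days from October 17, 2100: first the month/year part, then the days.
month 10 + 10 = 20, which is month 8 of year 2101 → August 2101.
Day 17 is valid in August, giving August 17, 2101.
Now add 374 days from August 17, 2101.
August has 31 days, so 31 − 17 = 14 days remain after August 17, 2101; 374 − 14 = 360 left.
September 2101 has 30 days: 360 − 30 = 330 left.
October 2101 has 31 days: 330 − 31 = 299 left.
November 2101 has 30 days: 299 − 30 = 269 left.
December 2101 has 31 days: 269 − 31 = 238 left.
January 2102 has 31 days: 238 − 31 = 207 left.
February 2102 has 28 days (2102 is not a leap year): 207 − 28 = 179 left.
March 2102 has 31 days: 179 − 31 = 148 left.
April 2102 has 30 days: 148 − 30 = 118 left.
May 2102 has 31 days: 118 − 31 = 87 left.
June 2102 has 30 days: 87 − 30 = 57 left.
July 2102 has 31 days: 57 − 31 = 26 left.
26 days into August 2102 → August 26, 2102.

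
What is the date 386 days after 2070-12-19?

Adding 386 days from December 19, 2070.
December has 31 days, so 31 − 19 = 12 days remain after December 19, 2070; 386 − 12 = 374 left.
January 2071 has 31 days: 374 − 31 = 343 left.
February 2071 has 28 days (2071 is not a leap year): 343 − 28 = 315 left.
March 2071 has 31 days: 315 − 31 = 284 left.
April 2071 has 30 days: 284 − 30 = 254 left.
May 2071 has 31 days: 254 − 31 = 223 left.
June 2071 has 30 days: 223 − 30 = 193 left.
July 2071 has 31 days: 193 − 31 = 162 left.
August 2071 has 31 days: 162 − 31 = 131 left.
September 2071 has 30 days: 131 − 30 = 101 left.
October 2071 has 31 days: 101 − 31 = 70 left.
November 2071 has 30 days: 70 − 30 = 40 left.
December 2071 has 31 days: 40 − 31 = 9 left.
9 days into January 2072 → January 9, 2072.

January 9, 2072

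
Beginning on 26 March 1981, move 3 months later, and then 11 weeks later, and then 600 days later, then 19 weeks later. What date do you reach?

Counting forward 3 months from March 26, 1981:
month 3 + 3 = 6 → June 1981.
Day 26 is valid in June, giving June 26, 1981.
Advancing 11 weeks (= 77 days) from June 26, 1981:
June has 30 days, so 30 − 26 = 4 days remain after June 26, 1981; 77 − 4 = 73 left.
July 1981 has 31 days: 73 − 31 = 42 left.
August 1981 has 31 days: 42 − 31 = 11 left.
11 days into September 1981 → September 11, 1981.
Advancing 600 days from September 11, 1981:
September has 30 days, so 30 − 11 = 19 days remain after September 11, 1981; 600 − 19 = 581 left.
October 1981 has 31 days: 581 − 31 = 550 left.
November 1981 has 30 days: 550 − 30 = 520 left.
December 1981 has 31 days: 520 − 31 = 489 left.
January 1982 has 31 days: 489 − 31 = 458 left.
February 1982 has 28 days (1982 is not a leap year): 458 − 28 = 430 left.
March 1982 has 31 days: 430 − 31 = 399 left.
April 1982 has 30 days: 399 − 30 = 369 left.
May 1982 has 31 days: 369 − 31 = 338 left.
June 1982 has 30 days: 338 − 30 = 308 left.
July 1982 has 31 days: 308 − 31 = 277 left.
August 1982 has 31 days: 277 − 31 = 246 left.
September 1982 has 30 days: 246 − 30 = 216 left.
October 1982 has 31 days: 216 − 31 = 185 left.
November 1982 has 30 days: 185 − 30 = 155 left.
December 1982 has 31 days: 155 − 31 = 124 left.
January 1983 has 31 days: 124 − 31 = 93 left.
February 1983 has 28 days (1983 is not a leap year): 93 − 28 = 65 left.
March 1983 has 31 days: 65 − 31 = 34 left.
April 1983 has 30 days: 34 − 30 = 4 left.
4 days into May 1983 → May 4, 1983.
Advancing 19 weeks (= 133 days) from May 4, 1983:
May has 31 days, so 31 − 4 = 27 days remain after May 4, 1983; 133 − 27 = 106 left.
June 1983 has 30 days: 106 − 30 = 76 left.
July 1983 has 31 days: 76 − 31 = 45 left.
August 1983 has 31 days: 45 − 31 = 14 left.
14 days into September 1983 → September 14, 1983.

September 14, 1983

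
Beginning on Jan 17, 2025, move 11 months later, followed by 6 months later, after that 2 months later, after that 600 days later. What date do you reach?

Advancing 11 months from January 17, 2025:
month 1 + 11 = 12 → December 2025.
Day 17 is valid in December, giving December 17, 2025.
Adding 6 months from December 17, 2025:
month 12 + 6 = 18, which is month 6 of year 2026 → June 2026.
Day 17 is valid in June, giving June 17, 2026.
Counting forward 2 months from June 17, 2026:
month 6 + 2 = 8 → August 2026.
Day 17 is valid in August, giving August 17, 2026.
Counting forward 600 days from August 17, 2026:
August has 31 days, so 31 − 17 = 14 days remain after August 17, 2026; 600 − 14 = 586 left.
September 2026 has 30 days: 586 − 30 = 556 left.
October 2026 has 31 days: 556 − 31 = 525 left.
November 2026 has 30 days: 525 − 30 = 495 left.
December 2026 has 31 days: 495 − 31 = 464 left.
January 2027 has 31 days: 464 − 31 = 433 left.
February 2027 has 28 days (2027 is not a leap year): 433 − 28 = 405 left.
March 2027 has 31 days: 405 − 31 = 374 left.
April 2027 has 30 days: 374 − 30 = 344 left.
May 2027 has 31 days: 344 − 31 = 313 left.
June 2027 has 30 days: 313 − 30 = 283 left.
July 2027 has 31 days: 283 − 31 = 252 left.
August 2027 has 31 days: 252 − 31 = 221 left.
September 2027 has 30 days: 221 − 30 = 191 left.
October 2027 has 31 days: 191 − 31 = 160 left.
November 2027 has 30 days: 160 − 30 = 130 left.
December 2027 has 31 days: 130 − 31 = 99 left.
January 2028 has 31 days: 99 − 31 = 68 left.
February 2028 has 29 days (2028 is a leap year): 68 − 29 = 39 left.
March 2028 has 31 days: 39 − 31 = 8 left.
8 days into April 2028 → April 8, 2028.

April 8, 2028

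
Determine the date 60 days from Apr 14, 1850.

June 13, 1850

Counting forward 60 days from April 14, 1850.
April has 30 days, so 30 − 14 = 16 days remain after April 14, 1850; 60 − 16 = 44 left.
May 1850 has 31 days: 44 − 31 = 13 left.
13 days into June 1850 → June 13, 1850.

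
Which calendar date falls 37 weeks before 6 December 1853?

Counting back 37 weeks = 259 days from December 6, 1853.
Going back 6 days from December 6, 1853 reaches the end of the previous month; 259 − 6 = 253 left.
November 1853 has 30 days: 253 − 30 = 223 left.
October 1853 has 31 days: 223 − 31 = 192 left.
September 1853 has 30 days: 192 − 30 = 162 left.
August 1853 has 31 days: 162 − 31 = 131 left.
July 1853 has 31 days: 131 − 31 = 100 left.
June 1853 has 30 days: 100 − 30 = 70 left.
May 1853 has 31 days: 70 − 31 = 39 left.
April 1853 has 30 days: 39 − 30 = 9 left.
March 1853 has 31 days; 31 − 9 = 22 → March 22, 1853.

March 22, 1853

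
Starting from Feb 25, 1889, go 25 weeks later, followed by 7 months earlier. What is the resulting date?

January 19, 1889

Advancing 25 weeks (= 175 days) from February 25, 1889:
February has 28 days, so 28 − 25 = 3 days remain after February 25, 1889; 175 − 3 = 172 left.
March 1889 has 31 days: 172 − 31 = 141 left.
April 1889 has 30 days: 141 − 30 = 111 left.
May 1889 has 31 days: 111 − 31 = 80 left.
June 1889 has 30 days: 80 − 30 = 50 left.
July 1889 has 31 days: 50 − 31 = 19 left.
19 days into August 1889 → August 19, 1889.
Going back 7 months from August 19, 1889:
month 8 − 7 = 1 → January 1889.
Day 19 is valid in January, giving January 19, 1889.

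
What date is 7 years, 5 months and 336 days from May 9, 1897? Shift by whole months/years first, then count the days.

September 10, 1905

Counting forward 7 years, 5 months and 336 days from May 9, 1897: first the month/year part, then the days.
+7 years → 1904; month 5 + 5 = 10 → October 1904.
Day 9 is valid in October, giving October 9, 1904.
Now add 336 days from October 9, 1904.
October has 31 days, so 31 − 9 = 22 days remain after October 9, 1904; 336 − 22 = 314 left.
November 1904 has 30 days: 314 − 30 = 284 left.
December 1904 has 31 days: 284 − 31 = 253 left.
January 1905 has 31 days: 253 − 31 = 222 left.
February 1905 has 28 days (1905 is not a leap year): 222 − 28 = 194 left.
March 1905 has 31 days: 194 − 31 = 163 left.
April 1905 has 30 days: 163 − 30 = 133 left.
May 1905 has 31 days: 133 − 31 = 102 left.
June 1905 has 30 days: 102 − 30 = 72 left.
July 1905 has 31 days: 72 − 31 = 41 left.
August 1905 has 31 days: 41 − 31 = 10 left.
10 days into September 1905 → September 10, 1905.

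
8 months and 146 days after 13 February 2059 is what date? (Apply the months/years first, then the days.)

Advancing 8 months and 146 days from February 13, 2059: first the month/year part, then the days.
month 2 + 8 = 10 → October 2059.
Day 13 is valid in October, giving October 13, 2059.
Now add 146 days from October 13, 2059.
October has 31 days, so 31 − 13 = 18 days remain after October 13, 2059; 146 − 18 = 128 left.
November 2059 has 30 days: 128 − 30 = 98 left.
December 2059 has 31 days: 98 − 31 = 67 left.
January 2060 has 31 days: 67 − 31 = 36 left.
February 2060 has 29 days (2060 is a leap year): 36 − 29 = 7 left.
7 days into March 2060 → March 7, 2060.

March 7, 2060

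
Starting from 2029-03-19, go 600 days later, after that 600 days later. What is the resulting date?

Adding 600 days from March 19, 2029:
March has 31 days, so 31 − 19 = 12 days remain after March 19, 2029; 600 − 12 = 588 left.
April 2029 has 30 days: 588 − 30 = 558 left.
May 2029 has 31 days: 558 − 31 = 527 left.
June 2029 has 30 days: 527 − 30 = 497 left.
July 2029 has 31 days: 497 − 31 = 466 left.
August 2029 has 31 days: 466 − 31 = 435 left.
September 2029 has 30 days: 435 − 30 = 405 left.
October 2029 has 31 days: 405 − 31 = 374 left.
November 2029 has 30 days: 374 − 30 = 344 left.
December 2029 has 31 days: 344 − 31 = 313 left.
January 2030 has 31 days: 313 − 31 = 282 left.
February 2030 has 28 days (2030 is not a leap year): 282 − 28 = 254 left.
March 2030 has 31 days: 254 − 31 = 223 left.
April 2030 has 30 days: 223 − 30 = 193 left.
May 2030 has 31 days: 193 − 31 = 162 left.
June 2030 has 30 days: 162 − 30 = 132 left.
July 2030 has 31 days: 132 − 31 = 101 left.
August 2030 has 31 days: 101 − 31 = 70 left.
September 2030 has 30 days: 70 − 30 = 40 left.
October 2030 has 31 days: 40 − 31 = 9 left.
9 days into November 2030 → November 9, 2030.
Adding 600 days from November 9, 2030:
November has 30 days, so 30 − 9 = 21 days remain after November 9, 2030; 600 − 21 = 579 left.
December 2030 has 31 days: 579 − 31 = 548 left.
January 2031 has 31 days: 548 − 31 = 517 left.
February 2031 has 28 days (2031 is not a leap year): 517 − 28 = 489 left.
March 2031 has 31 days: 489 − 31 = 458 left.
April 2031 has 30 days: 458 − 30 = 428 left.
May 2031 has 31 days: 428 − 31 = 397 left.
June 2031 has 30 days: 397 − 30 = 367 left.
July 2031 has 31 days: 367 − 31 = 336 left.
August 2031 has 31 days: 336 − 31 = 305 left.
September 2031 has 30 days: 305 − 30 = 275 left.
October 2031 has 31 days: 275 − 31 = 244 left.
November 2031 has 30 days: 244 − 30 = 214 left.
December 2031 has 31 days: 214 − 31 = 183 left.
January 2032 has 31 days: 183 − 31 = 152 left.
February 2032 has 29 days (2032 is a leap year): 152 − 29 = 123 left.
March 2032 has 31 days: 123 − 31 = 92 left.
April 2032 has 30 days: 92 − 30 = 62 left.
May 2032 has 31 days: 62 − 31 = 31 left.
June 2032 has 30 days: 31 − 30 = 1 left.
1 day into July 2032 → July 1, 2032.

July 1, 2032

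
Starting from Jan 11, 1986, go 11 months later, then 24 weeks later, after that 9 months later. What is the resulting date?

February 28, 1988

Adding 11 months from January 11, 1986:
month 1 + 11 = 12 → December 1986.
Day 11 is valid in December, giving December 11, 1986.
Counting forward 24 weeks (= 168 days) from December 11, 1986:
December has 31 days, so 31 − 11 = 20 days remain after December 11, 1986; 168 − 20 = 148 left.
January 1987 has 31 days: 148 − 31 = 117 left.
February 1987 has 28 days (1987 is not a leap year): 117 − 28 = 89 left.
March 1987 has 31 days: 89 − 31 = 58 left.
April 1987 has 30 days: 58 − 30 = 28 left.
28 days into May 1987 → May 28, 1987.
Advancing 9 months from May 28, 1987:
month 5 + 9 = 14, which is month 2 of year 1988 → February 1988.
Day 28 is valid in February, giving February 28, 1988.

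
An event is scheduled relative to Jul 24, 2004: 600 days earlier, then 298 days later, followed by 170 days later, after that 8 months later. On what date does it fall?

November 14, 2004

Subtracting 600 days from July 24, 2004:
Going back 24 days from July 24, 2004 reaches the end of the previous month; 600 − 24 = 576 left.
June 2004 has 30 days: 576 − 30 = 546 left.
May 2004 has 31 days: 546 − 31 = 515 left.
April 2004 has 30 days: 515 − 30 = 485 left.
March 2004 has 31 days: 485 − 31 = 454 left.
February 2004 has 29 days (2004 is a leap year): 454 − 29 = 425 left.
January 2004 has 31 days: 425 − 31 = 394 left.
December 2003 has 31 days: 394 − 31 = 363 left.
November 2003 has 30 days: 363 − 30 = 333 left.
October 2003 has 31 days: 333 − 31 = 302 left.
September 2003 has 30 days: 302 − 30 = 272 left.
August 2003 has 31 days: 272 − 31 = 241 left.
July 2003 has 31 days: 241 − 31 = 210 left.
June 2003 has 30 days: 210 − 30 = 180 left.
May 2003 has 31 days: 180 − 31 = 149 left.
April 2003 has 30 days: 149 − 30 = 119 left.
March 2003 has 31 days: 119 − 31 = 88 left.
February 2003 has 28 days (2003 is not a leap year): 88 − 28 = 60 left.
January 2003 has 31 days: 60 − 31 = 29 left.
December 2002 has 31 days; 31 − 29 = 2 → December 2, 2002.
Counting forward 298 days from December 2, 2002:
December has 31 days, so 31 − 2 = 29 days remain after December 2, 2002; 298 − 29 = 269 left.
January 2003 has 31 days: 269 − 31 = 238 left.
February 2003 has 28 days (2003 is not a leap year): 238 − 28 = 210 left.
March 2003 has 31 days: 210 − 31 = 179 left.
April 2003 has 30 days: 179 − 30 = 149 left.
May 2003 has 31 days: 149 − 31 = 118 left.
June 2003 has 30 days: 118 − 30 = 88 left.
July 2003 has 31 days: 88 − 31 = 57 left.
August 2003 has 31 days: 57 − 31 = 26 left.
26 days into September 2003 → September 26, 2003.
Adding 170 days from September 26, 2003:
September has 30 days, so 30 − 26 = 4 days remain after September 26, 2003; 170 − 4 = 166 left.
October 2003 has 31 days: 166 − 31 = 135 left.
November 2003 has 30 days: 135 − 30 = 105 left.
December 2003 has 31 days: 105 − 31 = 74 left.
January 2004 has 31 days: 74 − 31 = 43 left.
February 2004 has 29 days (2004 is a leap year): 43 − 29 = 14 left.
14 days into March 2004 → March 14, 2004.
Counting forward 8 months from March 14, 2004:
month 3 + 8 = 11 → November 2004.
Day 14 is valid in November, giving November 14, 2004.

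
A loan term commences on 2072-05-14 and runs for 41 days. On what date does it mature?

June 24, 2072

Counting forward 41 days from May 14, 2072.
May has 31 days, so 31 − 14 = 17 days remain after May 14, 2072; 41 − 17 = 24 left.
24 days into June 2072 → June 24, 2072.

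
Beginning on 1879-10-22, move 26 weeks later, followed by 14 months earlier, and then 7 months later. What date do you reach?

September 21, 1879

Counting forward 26 weeks (= 182 days) from October 22, 1879:
October has 31 days, so 31 − 22 = 9 days remain after October 22, 1879; 182 − 9 = 173 left.
November 1879 has 30 days: 173 − 30 = 143 left.
December 1879 has 31 days: 143 − 31 = 112 left.
January 1880 has 31 days: 112 − 31 = 81 left.
February 1880 has 29 days (1880 is a leap year): 81 − 29 = 52 left.
March 1880 has 31 days: 52 − 31 = 21 left.
21 days into April 1880 → April 21, 1880.
Counting back 14 months from April 21, 1880:
month 4 − 14 = -10, which is month 2 of year 1879 → February 1879.
Day 21 is valid in February, giving February 21, 1879.
Adding 7 months from February 21, 1879:
month 2 + 7 = 9 → September 1879.
Day 21 is valid in September, giving September 21, 1879.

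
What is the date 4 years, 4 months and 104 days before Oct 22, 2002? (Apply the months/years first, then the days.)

March 10, 1998

Counting back 4 years, 4 months and 104 days from October 22, 2002: first the month/year part, then the days.
-4 years → 1998; month 10 − 4 = 6 → June 1998.
Day 22 is valid in June, giving June 22, 1998.
Now subtract 104 days from June 22, 1998.
Going back 22 days from June 22, 1998 reaches the end of the previous month; 104 − 22 = 82 left.
May 1998 has 31 days: 82 − 31 = 51 left.
April 1998 has 30 days: 51 − 30 = 21 left.
March 1998 has 31 days; 31 − 21 = 10 → March 10, 1998.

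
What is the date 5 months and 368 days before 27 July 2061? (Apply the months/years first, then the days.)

February 25, 2060

Subtracting 5 months and 368 days from July 27, 2061: first the month/year part, then the days.
month 7 − 5 = 2 → February 2061.
Day 27 is valid in February, giving February 27, 2061.
Now subtract 368 days from February 27, 2061.
Going back 27 days from February 27, 2061 reaches the end of the previous month; 368 − 27 = 341 left.
January 2061 has 31 days: 341 − 31 = 310 left.
December 2060 has 31 days: 310 − 31 = 279 left.
November 2060 has 30 days: 279 − 30 = 249 left.
October 2060 has 31 days: 249 − 31 = 218 left.
September 2060 has 30 days: 218 − 30 = 188 left.
August 2060 has 31 days: 188 − 31 = 157 left.
July 2060 has 31 days: 157 − 31 = 126 left.
June 2060 has 30 days: 126 − 30 = 96 left.
May 2060 has 31 days: 96 − 31 = 65 left.
April 2060 has 30 days: 65 − 30 = 35 left.
March 2060 has 31 days: 35 − 31 = 4 left.
February 2060 has 29 days; 29 − 4 = 25 → February 25, 2060.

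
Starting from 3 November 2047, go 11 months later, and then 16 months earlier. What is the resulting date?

June 3, 2047

Adding 11 months from November 3, 2047:
month 11 + 11 = 22, which is month 10 of year 2048 → October 2048.
Day 3 is valid in October, giving October 3, 2048.
Going back 16 months from October 3, 2048:
month 10 − 16 = -6, which is month 6 of year 2047 → June 2047.
Day 3 is valid in June, giving June 3, 2047.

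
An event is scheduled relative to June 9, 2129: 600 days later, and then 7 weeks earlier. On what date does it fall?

December 12, 2130

Advancing 600 days from June 9, 2129:
June has 30 days, so 30 − 9 = 21 days remain after June 9, 2129; 600 − 21 = 579 left.
July 2129 has 31 days: 579 − 31 = 548 left.
August 2129 has 31 days: 548 − 31 = 517 left.
September 2129 has 30 days: 517 − 30 = 487 left.
October 2129 has 31 days: 487 − 31 = 456 left.
November 2129 has 30 days: 456 − 30 = 426 left.
December 2129 has 31 days: 426 − 31 = 395 left.
January 2130 has 31 days: 395 − 31 = 364 left.
February 2130 has 28 days (2130 is not a leap year): 364 − 28 = 336 left.
March 2130 has 31 days: 336 − 31 = 305 left.
April 2130 has 30 days: 305 − 30 = 275 left.
May 2130 has 31 days: 275 − 31 = 244 left.
June 2130 has 30 days: 244 − 30 = 214 left.
July 2130 has 31 days: 214 − 31 = 183 left.
August 2130 has 31 days: 183 − 31 = 152 left.
September 2130 has 30 days: 152 − 30 = 122 left.
October 2130 has 31 days: 122 − 31 = 91 left.
November 2130 has 30 days: 91 − 30 = 61 left.
December 2130 has 31 days: 61 − 31 = 30 left.
30 days into January 2131 → January 30, 2131.
Going back 7 weeks (= 49 days) from January 30, 2131:
Going back 30 days from January 30, 2131 reaches the end of the previous month; 49 − 30 = 19 left.
December 2130 has 31 days; 31 − 19 = 12 → December 12, 2130.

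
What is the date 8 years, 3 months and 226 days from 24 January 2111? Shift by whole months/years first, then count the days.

December 6, 2119

Counting forward 8 years, 3 months and 226 days from January 24, 2111: first the month/year part, then the days.
+8 years → 2119; month 1 + 3 = 4 → April 2119.
Day 24 is valid in April, giving April 24, 2119.
Now add 226 days from April 24, 2119.
April has 30 days, so 30 − 24 = 6 days remain after April 24, 2119; 226 − 6 = 220 left.
May 2119 has 31 days: 220 − 31 = 189 left.
June 2119 has 30 days: 189 − 30 = 159 left.
July 2119 has 31 days: 159 − 31 = 128 left.
August 2119 has 31 days: 128 − 31 = 97 left.
September 2119 has 30 days: 97 − 30 = 67 left.
October 2119 has 31 days: 67 − 31 = 36 left.
November 2119 has 30 days: 36 − 30 = 6 left.
6 days into December 2119 → December 6, 2119.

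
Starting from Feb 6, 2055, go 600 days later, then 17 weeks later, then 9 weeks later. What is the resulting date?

Advancing 600 days from February 6, 2055:
February has 28 days, so 28 − 6 = 22 days remain after February 6, 2055; 600 − 22 = 578 left.
March 2055 has 31 days: 578 − 31 = 547 left.
April 2055 has 30 days: 547 − 30 = 517 left.
May 2055 has 31 days: 517 − 31 = 486 left.
June 2055 has 30 days: 486 − 30 = 456 left.
July 2055 has 31 days: 456 − 31 = 425 left.
August 2055 has 31 days: 425 − 31 = 394 left.
September 2055 has 30 days: 394 − 30 = 364 left.
October 2055 has 31 days: 364 − 31 = 333 left.
November 2055 has 30 days: 333 − 30 = 303 left.
December 2055 has 31 days: 303 − 31 = 272 left.
January 2056 has 31 days: 272 − 31 = 241 left.
February 2056 has 29 days (2056 is a leap year): 241 − 29 = 212 left.
March 2056 has 31 days: 212 − 31 = 181 left.
April 2056 has 30 days: 181 − 30 = 151 left.
May 2056 has 31 days: 151 − 31 = 120 left.
June 2056 has 30 days: 120 − 30 = 90 left.
July 2056 has 31 days: 90 − 31 = 59 left.
August 2056 has 31 days: 59 − 31 = 28 left.
28 days into September 2056 → September 28, 2056.
Adding 17 weeks (= 119 days) from September 28, 2056:
September has 30 days, so 30 − 28 = 2 days remain after September 28, 2056; 119 − 2 = 117 left.
October 2056 has 31 days: 117 − 31 = 86 left.
November 2056 has 30 days: 86 − 30 = 56 left.
December 2056 has 31 days: 56 − 31 = 25 left.
25 days into January 2057 → January 25, 2057.
Advancing 9 weeks (= 63 days) from January 25, 2057:
January has 31 days, so 31 − 25 = 6 days remain after January 25, 2057; 63 − 6 = 57 left.
February 2057 has 28 days (2057 is not a leap year): 57 − 28 = 29 left.
29 days into March 2057 → March 29, 2057.

March 29, 2057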